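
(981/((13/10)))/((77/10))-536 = -438436/1001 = -438.00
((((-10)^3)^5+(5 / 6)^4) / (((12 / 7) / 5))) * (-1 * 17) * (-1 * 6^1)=-771119999999999628125 / 2592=-297499999999999856.53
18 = 18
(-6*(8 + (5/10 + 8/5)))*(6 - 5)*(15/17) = -909/17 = -53.47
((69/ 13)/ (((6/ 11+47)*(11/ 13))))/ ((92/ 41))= 123/ 2092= 0.06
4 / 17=0.24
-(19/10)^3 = -6859/1000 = -6.86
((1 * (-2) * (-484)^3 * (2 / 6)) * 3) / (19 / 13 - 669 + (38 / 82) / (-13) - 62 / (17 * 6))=-3082005930432 / 9081595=-339368.35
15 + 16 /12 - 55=-116 /3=-38.67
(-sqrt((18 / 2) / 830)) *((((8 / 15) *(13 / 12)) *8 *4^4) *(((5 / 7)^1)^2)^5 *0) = 0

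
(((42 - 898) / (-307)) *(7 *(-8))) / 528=-2996 / 10131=-0.30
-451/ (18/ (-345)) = 51865/ 6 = 8644.17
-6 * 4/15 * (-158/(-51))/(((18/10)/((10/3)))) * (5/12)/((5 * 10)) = -316/4131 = -0.08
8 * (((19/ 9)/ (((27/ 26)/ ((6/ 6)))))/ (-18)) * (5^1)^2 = -49400/ 2187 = -22.59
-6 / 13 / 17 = -6 / 221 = -0.03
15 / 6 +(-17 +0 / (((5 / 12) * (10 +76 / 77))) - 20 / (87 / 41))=-4163 / 174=-23.93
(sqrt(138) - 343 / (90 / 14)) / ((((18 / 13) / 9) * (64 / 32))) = -31213 / 180 + 13 * sqrt(138) / 4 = -135.23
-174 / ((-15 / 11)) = 638 / 5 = 127.60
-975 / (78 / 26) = -325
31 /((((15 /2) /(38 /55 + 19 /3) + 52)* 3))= 71858 /369033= 0.19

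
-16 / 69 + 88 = 6056 / 69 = 87.77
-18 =-18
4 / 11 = 0.36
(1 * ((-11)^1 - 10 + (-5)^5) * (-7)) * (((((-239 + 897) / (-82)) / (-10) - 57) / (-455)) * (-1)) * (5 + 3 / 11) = -14700158 / 1025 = -14341.62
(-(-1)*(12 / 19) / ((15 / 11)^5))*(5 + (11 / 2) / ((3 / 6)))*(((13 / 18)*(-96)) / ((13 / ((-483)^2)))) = -4274793442304 / 1603125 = -2666537.82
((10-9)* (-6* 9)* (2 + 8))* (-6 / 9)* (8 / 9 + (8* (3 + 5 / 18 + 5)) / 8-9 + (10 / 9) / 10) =100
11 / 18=0.61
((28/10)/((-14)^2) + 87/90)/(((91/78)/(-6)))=-1236/245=-5.04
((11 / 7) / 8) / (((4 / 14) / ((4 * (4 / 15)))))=11 / 15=0.73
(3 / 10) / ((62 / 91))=273 / 620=0.44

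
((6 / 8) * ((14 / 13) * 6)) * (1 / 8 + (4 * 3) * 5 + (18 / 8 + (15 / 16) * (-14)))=12411 / 52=238.67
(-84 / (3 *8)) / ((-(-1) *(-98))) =1 / 28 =0.04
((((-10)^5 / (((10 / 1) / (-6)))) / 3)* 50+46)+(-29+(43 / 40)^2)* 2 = 799992249 / 800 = 999990.31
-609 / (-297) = 2.05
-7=-7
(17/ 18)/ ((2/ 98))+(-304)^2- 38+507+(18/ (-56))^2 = 655723825/ 7056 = 92931.38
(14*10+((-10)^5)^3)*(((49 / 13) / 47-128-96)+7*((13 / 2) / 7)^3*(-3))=14414645249997981949665 / 59878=240733579110825043.42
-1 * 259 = -259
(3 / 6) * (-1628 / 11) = -74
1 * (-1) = -1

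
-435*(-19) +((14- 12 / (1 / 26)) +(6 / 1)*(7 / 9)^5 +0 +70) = 158225885 / 19683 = 8038.71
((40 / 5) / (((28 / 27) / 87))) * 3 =2013.43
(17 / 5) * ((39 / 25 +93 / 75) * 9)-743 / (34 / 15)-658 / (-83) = -16521851 / 70550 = -234.19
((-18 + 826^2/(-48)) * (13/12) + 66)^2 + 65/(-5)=4887198641833/20736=235686662.90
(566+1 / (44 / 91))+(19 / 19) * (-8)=24643 / 44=560.07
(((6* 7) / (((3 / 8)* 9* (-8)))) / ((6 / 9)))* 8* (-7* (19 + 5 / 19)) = 47824 / 19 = 2517.05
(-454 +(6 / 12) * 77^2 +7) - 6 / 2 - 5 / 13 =65367 / 26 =2514.12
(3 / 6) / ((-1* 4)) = -1 / 8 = -0.12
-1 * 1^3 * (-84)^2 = -7056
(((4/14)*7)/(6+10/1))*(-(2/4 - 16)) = 31/16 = 1.94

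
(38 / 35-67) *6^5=-17939232 / 35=-512549.49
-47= -47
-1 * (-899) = 899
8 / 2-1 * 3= 1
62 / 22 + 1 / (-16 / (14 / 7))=2.69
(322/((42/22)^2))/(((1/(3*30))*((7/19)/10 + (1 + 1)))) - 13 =10540183/2709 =3890.80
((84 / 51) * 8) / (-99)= -224 / 1683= -0.13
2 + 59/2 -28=7/2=3.50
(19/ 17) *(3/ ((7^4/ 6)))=342/ 40817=0.01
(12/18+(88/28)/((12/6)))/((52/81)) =1269/364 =3.49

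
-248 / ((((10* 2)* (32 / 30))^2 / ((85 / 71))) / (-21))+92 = 3842399 / 36352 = 105.70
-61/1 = -61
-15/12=-5/4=-1.25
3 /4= 0.75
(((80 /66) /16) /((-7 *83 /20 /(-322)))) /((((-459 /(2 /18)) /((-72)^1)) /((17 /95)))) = 3680 /1405107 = 0.00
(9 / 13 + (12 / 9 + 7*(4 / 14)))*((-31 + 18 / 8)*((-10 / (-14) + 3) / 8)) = -18055 / 336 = -53.74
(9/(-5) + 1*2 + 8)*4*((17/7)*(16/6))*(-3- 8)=-245344/105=-2336.61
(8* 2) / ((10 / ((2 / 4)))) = 4 / 5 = 0.80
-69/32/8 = -69/256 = -0.27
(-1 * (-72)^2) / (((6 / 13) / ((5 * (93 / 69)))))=-1740960 / 23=-75693.91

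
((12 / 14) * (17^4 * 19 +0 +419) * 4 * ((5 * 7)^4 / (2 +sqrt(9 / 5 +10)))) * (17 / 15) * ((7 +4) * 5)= -1696869397300000 / 13 +169686939730000 * sqrt(295) / 13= 93661500179159.90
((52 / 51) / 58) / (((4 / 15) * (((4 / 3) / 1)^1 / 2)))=195 / 1972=0.10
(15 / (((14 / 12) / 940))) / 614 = 42300 / 2149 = 19.68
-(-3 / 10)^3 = 27 / 1000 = 0.03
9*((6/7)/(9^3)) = 2/189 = 0.01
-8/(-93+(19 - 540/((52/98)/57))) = 13/94384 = 0.00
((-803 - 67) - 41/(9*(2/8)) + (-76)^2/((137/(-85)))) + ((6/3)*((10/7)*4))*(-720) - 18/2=-109695205/8631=-12709.44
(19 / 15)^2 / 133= 19 / 1575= 0.01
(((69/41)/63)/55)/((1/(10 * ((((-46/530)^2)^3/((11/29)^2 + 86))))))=5726916401854/237624647954994238640625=0.00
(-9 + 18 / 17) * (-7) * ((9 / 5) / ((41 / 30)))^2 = 2755620 / 28577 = 96.43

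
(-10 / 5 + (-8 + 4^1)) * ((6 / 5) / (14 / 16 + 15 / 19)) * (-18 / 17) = 98496 / 21505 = 4.58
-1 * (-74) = 74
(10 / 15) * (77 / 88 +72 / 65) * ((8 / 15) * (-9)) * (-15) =6186 / 65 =95.17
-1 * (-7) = 7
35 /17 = 2.06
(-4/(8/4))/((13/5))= -10/13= -0.77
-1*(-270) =270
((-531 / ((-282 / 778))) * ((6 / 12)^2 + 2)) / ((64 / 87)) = 53911899 / 12032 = 4480.71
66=66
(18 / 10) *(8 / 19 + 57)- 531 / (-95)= 2070 / 19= 108.95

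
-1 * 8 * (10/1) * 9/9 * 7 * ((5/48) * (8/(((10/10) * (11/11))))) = -1400/3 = -466.67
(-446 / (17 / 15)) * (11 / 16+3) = -1451.14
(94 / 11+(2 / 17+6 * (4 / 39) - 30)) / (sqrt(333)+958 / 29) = -1399490468 / 1550275441+127093602 * sqrt(37) / 1550275441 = -0.40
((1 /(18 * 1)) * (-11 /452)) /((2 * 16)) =-11 /260352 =-0.00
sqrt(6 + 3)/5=3/5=0.60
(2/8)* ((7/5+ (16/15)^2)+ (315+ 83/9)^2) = 212873239/8100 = 26280.65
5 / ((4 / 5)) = 25 / 4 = 6.25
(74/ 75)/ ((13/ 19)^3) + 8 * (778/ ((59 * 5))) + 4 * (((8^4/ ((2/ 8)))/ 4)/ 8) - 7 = 20077099039/ 9721725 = 2065.18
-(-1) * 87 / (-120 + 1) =-87 / 119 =-0.73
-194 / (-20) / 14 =97 / 140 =0.69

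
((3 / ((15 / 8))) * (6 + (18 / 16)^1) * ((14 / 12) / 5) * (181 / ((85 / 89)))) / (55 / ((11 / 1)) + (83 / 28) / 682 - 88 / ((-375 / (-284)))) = -61369684068 / 7503988819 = -8.18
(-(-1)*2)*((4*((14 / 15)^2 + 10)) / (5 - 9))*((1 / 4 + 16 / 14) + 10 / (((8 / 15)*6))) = -309419 / 3150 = -98.23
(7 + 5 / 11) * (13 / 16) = 533 / 88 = 6.06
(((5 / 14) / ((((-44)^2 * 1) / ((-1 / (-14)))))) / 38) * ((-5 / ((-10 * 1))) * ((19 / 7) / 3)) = 5 / 31874304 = 0.00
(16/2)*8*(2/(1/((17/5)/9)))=2176/45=48.36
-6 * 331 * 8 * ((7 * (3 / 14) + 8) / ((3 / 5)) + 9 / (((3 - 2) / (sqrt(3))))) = -251560 - 142992 * sqrt(3) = -499229.41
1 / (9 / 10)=10 / 9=1.11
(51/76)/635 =51/48260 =0.00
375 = 375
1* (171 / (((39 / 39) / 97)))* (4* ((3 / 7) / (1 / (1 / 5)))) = 199044 / 35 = 5686.97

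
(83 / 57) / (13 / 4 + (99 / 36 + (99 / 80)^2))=0.19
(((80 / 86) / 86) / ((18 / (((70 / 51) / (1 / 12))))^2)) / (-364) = -14000 / 562682133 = -0.00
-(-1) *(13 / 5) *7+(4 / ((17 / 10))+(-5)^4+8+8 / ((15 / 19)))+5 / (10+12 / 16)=1456484 / 2193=664.15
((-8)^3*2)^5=-1125899906842624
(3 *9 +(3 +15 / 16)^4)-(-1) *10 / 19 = 333581587 / 1245184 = 267.90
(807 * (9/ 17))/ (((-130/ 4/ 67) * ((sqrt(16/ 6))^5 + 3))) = 709493418/ 33792005- 1121174784 * sqrt(6)/ 33792005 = -60.27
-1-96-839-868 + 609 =-1195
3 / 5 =0.60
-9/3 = -3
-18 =-18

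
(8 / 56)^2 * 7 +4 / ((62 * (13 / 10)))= 543 / 2821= 0.19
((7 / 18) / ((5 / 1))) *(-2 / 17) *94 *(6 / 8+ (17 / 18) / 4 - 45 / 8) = 54943 / 13770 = 3.99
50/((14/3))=75/7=10.71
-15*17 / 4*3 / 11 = -765 / 44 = -17.39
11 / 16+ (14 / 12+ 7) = 425 / 48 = 8.85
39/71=0.55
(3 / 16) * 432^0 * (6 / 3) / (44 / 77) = 21 / 32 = 0.66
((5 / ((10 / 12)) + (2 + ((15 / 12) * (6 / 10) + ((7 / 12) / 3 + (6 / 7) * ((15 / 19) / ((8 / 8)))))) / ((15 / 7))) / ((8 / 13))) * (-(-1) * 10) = 512837 / 4104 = 124.96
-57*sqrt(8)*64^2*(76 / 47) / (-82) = 17743872*sqrt(2) / 1927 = 13022.12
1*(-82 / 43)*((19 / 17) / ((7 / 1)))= -1558 / 5117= -0.30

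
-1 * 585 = -585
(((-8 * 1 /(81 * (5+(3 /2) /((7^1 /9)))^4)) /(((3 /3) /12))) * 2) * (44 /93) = -108179456 /222297024591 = -0.00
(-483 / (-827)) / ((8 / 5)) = 2415 / 6616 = 0.37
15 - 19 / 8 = 101 / 8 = 12.62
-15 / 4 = -3.75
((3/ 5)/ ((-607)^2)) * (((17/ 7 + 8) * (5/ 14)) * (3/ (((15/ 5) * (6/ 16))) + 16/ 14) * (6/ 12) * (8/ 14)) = 0.00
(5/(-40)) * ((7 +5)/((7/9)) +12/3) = -17/7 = -2.43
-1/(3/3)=-1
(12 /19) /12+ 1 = 20 /19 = 1.05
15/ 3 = 5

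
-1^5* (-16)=16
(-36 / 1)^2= 1296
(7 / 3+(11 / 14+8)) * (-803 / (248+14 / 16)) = -35.88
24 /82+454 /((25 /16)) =298124 /1025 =290.85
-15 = -15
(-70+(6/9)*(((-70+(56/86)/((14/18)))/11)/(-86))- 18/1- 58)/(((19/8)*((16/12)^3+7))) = -27878112/4250851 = -6.56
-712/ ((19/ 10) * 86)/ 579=-0.01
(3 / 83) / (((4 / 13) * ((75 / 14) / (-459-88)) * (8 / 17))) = -846209 / 33200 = -25.49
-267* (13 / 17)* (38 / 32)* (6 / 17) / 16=-197847 / 36992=-5.35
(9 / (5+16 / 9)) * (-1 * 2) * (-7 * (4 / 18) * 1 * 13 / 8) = 819 / 122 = 6.71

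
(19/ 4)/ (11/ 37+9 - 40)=-703/ 4544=-0.15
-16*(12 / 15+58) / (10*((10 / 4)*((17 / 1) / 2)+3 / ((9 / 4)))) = -28224 / 6775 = -4.17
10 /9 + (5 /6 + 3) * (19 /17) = 1651 /306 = 5.40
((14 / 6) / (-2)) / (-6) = 7 / 36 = 0.19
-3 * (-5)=15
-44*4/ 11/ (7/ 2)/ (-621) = 32/ 4347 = 0.01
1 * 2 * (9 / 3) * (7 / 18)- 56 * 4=-665 / 3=-221.67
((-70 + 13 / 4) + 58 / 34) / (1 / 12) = -13269 / 17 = -780.53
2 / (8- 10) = -1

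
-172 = -172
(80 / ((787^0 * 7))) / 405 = 16 / 567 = 0.03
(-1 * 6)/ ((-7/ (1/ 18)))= 1/ 21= 0.05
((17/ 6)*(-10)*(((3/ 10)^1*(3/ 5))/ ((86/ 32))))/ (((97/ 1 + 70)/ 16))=-6528/ 35905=-0.18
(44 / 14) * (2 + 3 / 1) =15.71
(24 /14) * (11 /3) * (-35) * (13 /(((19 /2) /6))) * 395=-13556400 /19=-713494.74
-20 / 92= -5 / 23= -0.22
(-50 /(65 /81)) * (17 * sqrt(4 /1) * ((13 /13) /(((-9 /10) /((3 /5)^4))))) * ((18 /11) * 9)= 16061328 /3575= 4492.68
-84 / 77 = -12 / 11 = -1.09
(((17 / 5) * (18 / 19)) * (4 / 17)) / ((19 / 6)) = 432 / 1805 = 0.24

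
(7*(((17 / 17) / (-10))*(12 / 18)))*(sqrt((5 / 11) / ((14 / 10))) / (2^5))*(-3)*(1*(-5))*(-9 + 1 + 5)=15*sqrt(77) / 352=0.37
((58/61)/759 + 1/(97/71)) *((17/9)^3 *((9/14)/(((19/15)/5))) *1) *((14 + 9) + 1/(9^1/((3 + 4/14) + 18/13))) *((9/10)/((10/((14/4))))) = 155808359199065/1677227944392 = 92.90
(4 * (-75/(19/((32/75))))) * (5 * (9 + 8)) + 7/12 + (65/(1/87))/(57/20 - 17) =-62697641/64524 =-971.69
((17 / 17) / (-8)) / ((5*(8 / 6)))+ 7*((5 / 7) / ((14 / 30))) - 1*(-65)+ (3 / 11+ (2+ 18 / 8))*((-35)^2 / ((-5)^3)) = 386513 / 12320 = 31.37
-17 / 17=-1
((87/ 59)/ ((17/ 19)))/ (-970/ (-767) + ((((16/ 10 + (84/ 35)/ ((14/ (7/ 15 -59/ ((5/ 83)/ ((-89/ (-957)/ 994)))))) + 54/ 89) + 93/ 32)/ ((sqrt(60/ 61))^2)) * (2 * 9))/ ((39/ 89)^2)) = 7440736270968000/ 2233364067012663059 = 0.00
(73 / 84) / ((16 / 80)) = 365 / 84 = 4.35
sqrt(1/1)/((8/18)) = 9/4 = 2.25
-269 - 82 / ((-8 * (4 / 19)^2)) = -2415 / 64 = -37.73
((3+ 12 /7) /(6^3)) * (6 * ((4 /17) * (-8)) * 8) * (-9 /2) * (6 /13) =6336 /1547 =4.10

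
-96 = -96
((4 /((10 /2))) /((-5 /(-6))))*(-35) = -168 /5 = -33.60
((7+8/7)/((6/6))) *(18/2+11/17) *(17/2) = 4674/7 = 667.71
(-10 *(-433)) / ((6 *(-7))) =-2165 / 21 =-103.10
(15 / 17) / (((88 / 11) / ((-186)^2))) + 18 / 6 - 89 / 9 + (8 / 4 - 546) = 999043 / 306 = 3264.85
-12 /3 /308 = -1 /77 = -0.01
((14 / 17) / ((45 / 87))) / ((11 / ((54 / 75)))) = 2436 / 23375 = 0.10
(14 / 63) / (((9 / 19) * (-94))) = -19 / 3807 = -0.00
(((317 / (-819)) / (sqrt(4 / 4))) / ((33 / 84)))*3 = -1268 / 429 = -2.96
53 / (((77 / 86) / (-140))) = -91160 / 11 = -8287.27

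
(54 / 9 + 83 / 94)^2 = 418609 / 8836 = 47.38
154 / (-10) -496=-2557 / 5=-511.40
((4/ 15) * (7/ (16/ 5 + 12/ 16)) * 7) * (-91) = -301.03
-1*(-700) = 700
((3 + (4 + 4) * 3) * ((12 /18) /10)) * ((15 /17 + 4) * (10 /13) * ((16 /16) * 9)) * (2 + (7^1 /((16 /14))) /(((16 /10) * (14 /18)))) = 2978289 /7072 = 421.14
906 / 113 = 8.02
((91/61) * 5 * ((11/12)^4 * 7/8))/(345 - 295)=9326317/101191680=0.09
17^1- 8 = 9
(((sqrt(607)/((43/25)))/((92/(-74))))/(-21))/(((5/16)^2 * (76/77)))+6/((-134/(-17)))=51/67+13024 * sqrt(607)/56373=6.45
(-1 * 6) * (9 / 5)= -54 / 5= -10.80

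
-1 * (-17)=17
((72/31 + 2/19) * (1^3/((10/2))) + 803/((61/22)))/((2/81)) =422120160/35929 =11748.73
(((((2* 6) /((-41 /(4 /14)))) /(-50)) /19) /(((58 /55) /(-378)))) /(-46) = 1782 /2597965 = 0.00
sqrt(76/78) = sqrt(1482)/39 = 0.99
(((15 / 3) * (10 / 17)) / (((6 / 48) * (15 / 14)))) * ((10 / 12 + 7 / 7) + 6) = 26320 / 153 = 172.03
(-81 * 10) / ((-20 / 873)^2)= -61732449 / 40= -1543311.22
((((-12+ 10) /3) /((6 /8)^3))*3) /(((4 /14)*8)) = -56 /27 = -2.07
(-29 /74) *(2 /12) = -29 /444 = -0.07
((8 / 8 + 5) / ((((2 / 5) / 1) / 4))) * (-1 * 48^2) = -138240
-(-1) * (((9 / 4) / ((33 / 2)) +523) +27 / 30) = 28822 / 55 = 524.04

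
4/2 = 2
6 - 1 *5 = 1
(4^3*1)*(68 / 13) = 4352 / 13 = 334.77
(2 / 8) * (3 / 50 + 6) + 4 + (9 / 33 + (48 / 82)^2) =22671373 / 3698200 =6.13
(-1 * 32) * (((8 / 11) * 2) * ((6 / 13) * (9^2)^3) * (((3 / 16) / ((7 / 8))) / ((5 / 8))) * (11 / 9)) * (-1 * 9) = 19591041024 / 455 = 43057233.02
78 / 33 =26 / 11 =2.36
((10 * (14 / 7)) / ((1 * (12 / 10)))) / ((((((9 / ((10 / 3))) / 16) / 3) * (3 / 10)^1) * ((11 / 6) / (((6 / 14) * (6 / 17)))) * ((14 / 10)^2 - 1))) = 1000000 / 11781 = 84.88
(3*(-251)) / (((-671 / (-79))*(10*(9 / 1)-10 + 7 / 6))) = -356922 / 326777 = -1.09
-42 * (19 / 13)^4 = -5473482 / 28561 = -191.64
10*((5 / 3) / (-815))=-10 / 489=-0.02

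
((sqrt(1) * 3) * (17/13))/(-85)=-3/65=-0.05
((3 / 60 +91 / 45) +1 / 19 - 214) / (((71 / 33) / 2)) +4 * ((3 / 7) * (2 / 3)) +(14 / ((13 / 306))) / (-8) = -436415264 / 1841385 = -237.00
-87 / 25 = -3.48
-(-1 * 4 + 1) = 3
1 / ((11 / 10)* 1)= 10 / 11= 0.91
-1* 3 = -3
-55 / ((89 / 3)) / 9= -55 / 267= -0.21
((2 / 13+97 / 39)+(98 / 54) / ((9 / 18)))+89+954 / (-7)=-100774 / 2457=-41.02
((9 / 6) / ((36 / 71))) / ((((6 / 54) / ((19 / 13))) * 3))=1349 / 104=12.97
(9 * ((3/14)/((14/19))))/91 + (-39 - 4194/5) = -877.77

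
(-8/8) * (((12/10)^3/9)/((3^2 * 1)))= -8/375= -0.02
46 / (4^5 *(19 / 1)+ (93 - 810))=46 / 18739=0.00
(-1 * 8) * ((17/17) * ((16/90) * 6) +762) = -91568/15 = -6104.53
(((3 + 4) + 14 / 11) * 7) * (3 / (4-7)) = -637 / 11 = -57.91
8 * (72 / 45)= 64 / 5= 12.80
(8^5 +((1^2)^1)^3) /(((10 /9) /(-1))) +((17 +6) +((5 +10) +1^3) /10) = -58935 /2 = -29467.50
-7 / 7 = -1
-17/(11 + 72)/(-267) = 17/22161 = 0.00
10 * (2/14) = 10/7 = 1.43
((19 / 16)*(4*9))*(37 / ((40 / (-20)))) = -6327 / 8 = -790.88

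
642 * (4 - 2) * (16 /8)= 2568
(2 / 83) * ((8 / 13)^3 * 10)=10240 / 182351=0.06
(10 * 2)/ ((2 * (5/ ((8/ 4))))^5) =4/ 625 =0.01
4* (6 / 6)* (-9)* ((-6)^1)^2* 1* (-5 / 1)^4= -810000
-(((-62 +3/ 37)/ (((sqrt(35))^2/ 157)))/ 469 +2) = -855023/ 607355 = -1.41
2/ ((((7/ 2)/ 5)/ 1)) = 20/ 7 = 2.86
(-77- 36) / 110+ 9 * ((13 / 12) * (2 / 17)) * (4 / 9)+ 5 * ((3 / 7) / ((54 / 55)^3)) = 600035017 / 343533960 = 1.75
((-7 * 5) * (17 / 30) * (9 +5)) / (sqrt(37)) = -833 * sqrt(37) / 111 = -45.65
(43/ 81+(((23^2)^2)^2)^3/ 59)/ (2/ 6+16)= 5557187411959522874286203758912694/ 11151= 498357762708234496842095200000.00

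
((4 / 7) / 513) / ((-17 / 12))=-16 / 20349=-0.00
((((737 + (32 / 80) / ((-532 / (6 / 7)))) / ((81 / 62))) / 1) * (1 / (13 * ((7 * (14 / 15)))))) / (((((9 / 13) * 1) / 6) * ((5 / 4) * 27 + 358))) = 850821536 / 5790282813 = 0.15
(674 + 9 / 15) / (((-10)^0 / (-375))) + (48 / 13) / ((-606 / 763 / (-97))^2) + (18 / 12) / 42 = -197901.15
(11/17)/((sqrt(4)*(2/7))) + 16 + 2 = 1301/68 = 19.13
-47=-47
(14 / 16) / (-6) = -7 / 48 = -0.15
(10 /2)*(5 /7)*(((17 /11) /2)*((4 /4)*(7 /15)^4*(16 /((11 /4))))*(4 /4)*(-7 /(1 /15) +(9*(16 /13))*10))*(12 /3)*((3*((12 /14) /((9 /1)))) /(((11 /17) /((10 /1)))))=36252160 /467181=77.60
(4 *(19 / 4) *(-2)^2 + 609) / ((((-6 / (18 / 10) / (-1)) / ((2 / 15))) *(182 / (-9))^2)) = 11097 / 165620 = 0.07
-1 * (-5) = 5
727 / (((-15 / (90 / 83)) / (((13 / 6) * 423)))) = -3997773 / 83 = -48165.94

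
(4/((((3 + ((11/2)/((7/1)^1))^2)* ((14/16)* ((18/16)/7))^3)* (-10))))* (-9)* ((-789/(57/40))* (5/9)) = -1081039912960/9820359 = -110081.51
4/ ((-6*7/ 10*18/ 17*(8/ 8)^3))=-170/ 189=-0.90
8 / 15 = 0.53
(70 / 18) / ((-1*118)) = -35 / 1062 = -0.03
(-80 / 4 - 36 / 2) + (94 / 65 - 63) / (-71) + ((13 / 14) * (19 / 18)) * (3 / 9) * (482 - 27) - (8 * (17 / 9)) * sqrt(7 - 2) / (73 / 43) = 55585973 / 498420 - 5848 * sqrt(5) / 657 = 91.62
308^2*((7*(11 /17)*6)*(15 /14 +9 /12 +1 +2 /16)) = 129133620 /17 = 7596095.29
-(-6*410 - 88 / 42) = 2462.10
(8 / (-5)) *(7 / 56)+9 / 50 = -1 / 50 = -0.02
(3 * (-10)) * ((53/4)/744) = -265/496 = -0.53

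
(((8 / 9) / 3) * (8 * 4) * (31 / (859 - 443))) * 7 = 1736 / 351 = 4.95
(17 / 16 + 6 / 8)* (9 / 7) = 261 / 112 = 2.33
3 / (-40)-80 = -3203 / 40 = -80.08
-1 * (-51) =51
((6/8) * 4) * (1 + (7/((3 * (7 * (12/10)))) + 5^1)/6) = 203/36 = 5.64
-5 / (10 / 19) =-19 / 2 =-9.50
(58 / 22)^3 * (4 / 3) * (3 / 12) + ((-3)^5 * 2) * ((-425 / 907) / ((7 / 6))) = 5103370661 / 25351557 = 201.30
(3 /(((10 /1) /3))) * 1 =0.90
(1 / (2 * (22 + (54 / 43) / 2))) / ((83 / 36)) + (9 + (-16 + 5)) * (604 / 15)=-97545262 / 1211385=-80.52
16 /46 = 8 /23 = 0.35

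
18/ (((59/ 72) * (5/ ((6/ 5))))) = 7776/ 1475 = 5.27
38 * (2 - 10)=-304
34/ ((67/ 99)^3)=32990166/ 300763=109.69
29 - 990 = -961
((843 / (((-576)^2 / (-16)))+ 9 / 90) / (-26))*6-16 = -2398211 / 149760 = -16.01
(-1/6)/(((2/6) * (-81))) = 1/162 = 0.01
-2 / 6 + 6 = 17 / 3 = 5.67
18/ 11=1.64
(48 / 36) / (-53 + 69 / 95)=-190 / 7449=-0.03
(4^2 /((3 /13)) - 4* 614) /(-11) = 7160 /33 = 216.97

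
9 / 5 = 1.80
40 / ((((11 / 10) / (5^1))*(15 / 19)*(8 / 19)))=18050 / 33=546.97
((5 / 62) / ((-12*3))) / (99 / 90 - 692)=25 / 7710444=0.00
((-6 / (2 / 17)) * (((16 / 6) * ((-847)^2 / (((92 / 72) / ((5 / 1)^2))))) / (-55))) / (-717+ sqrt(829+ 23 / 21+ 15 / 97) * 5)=-582955954008120 / 11556566407-1995701400 * sqrt(3445013103) / 11556566407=-60579.60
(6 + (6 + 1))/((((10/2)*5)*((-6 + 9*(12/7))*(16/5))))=0.02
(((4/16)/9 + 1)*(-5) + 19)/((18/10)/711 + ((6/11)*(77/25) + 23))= 985525/1754928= 0.56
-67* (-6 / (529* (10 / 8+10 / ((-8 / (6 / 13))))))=20904 / 18515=1.13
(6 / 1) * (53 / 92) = 159 / 46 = 3.46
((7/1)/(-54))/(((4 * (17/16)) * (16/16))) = -14/459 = -0.03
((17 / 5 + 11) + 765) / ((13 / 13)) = 779.40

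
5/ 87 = 0.06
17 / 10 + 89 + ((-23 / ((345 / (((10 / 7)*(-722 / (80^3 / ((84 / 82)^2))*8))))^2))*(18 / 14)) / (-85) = 8016955230129892007 / 88389804080000000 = 90.70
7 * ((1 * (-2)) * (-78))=1092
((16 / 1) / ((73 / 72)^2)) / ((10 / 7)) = 290304 / 26645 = 10.90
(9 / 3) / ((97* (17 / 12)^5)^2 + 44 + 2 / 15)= 928760463360 / 94856096144995301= 0.00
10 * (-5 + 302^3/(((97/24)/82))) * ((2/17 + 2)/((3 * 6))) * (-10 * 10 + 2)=-106243407315640/1649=-64428991701.42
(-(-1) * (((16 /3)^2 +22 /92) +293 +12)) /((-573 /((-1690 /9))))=116732525 /1067499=109.35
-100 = -100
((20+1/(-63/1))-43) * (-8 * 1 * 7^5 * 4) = 12378488.89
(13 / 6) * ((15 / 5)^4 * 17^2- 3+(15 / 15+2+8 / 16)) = 608647 / 12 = 50720.58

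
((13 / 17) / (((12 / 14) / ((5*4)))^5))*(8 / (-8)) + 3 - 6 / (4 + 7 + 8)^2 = -7887520650913 / 1491291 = -5289055.36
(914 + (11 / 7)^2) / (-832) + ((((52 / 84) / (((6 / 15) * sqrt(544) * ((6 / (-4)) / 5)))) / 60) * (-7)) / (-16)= -44907 / 40768 - 65 * sqrt(34) / 235008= -1.10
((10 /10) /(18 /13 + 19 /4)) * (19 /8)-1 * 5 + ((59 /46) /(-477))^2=-708454571687 /153582985116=-4.61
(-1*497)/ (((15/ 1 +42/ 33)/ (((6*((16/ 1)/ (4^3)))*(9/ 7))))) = -21087/ 358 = -58.90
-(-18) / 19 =18 / 19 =0.95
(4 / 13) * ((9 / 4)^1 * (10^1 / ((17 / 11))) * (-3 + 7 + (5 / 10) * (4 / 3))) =4620 / 221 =20.90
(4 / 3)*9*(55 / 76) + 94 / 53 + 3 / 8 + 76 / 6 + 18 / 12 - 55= -725053 / 24168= -30.00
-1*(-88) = 88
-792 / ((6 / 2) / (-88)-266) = 2.98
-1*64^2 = -4096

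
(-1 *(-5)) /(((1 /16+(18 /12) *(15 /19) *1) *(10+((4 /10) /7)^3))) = 32585000 /81249641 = 0.40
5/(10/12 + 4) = 1.03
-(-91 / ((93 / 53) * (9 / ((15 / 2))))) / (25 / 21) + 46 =76541 / 930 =82.30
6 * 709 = 4254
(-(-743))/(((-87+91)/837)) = 621891/4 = 155472.75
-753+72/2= -717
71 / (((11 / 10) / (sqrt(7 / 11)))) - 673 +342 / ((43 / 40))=-15259 / 43 +710 *sqrt(77) / 121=-303.37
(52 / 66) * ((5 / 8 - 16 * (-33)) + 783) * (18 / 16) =409227 / 352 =1162.58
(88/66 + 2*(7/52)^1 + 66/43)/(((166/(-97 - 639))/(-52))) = 7744928/10707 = 723.35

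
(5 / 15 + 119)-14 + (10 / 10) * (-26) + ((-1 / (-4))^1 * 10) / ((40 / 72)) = 503 / 6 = 83.83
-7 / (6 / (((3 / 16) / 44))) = -7 / 1408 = -0.00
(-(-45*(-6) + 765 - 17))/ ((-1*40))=509/ 20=25.45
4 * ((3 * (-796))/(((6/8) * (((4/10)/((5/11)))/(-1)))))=159200/11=14472.73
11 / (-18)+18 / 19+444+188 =216259 / 342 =632.34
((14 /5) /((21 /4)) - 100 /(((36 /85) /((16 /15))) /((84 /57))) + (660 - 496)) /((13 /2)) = -1059944 /33345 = -31.79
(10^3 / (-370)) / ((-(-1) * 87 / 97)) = -3.01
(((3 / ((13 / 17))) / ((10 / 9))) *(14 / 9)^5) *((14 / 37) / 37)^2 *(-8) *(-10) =14336236544 / 53284271391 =0.27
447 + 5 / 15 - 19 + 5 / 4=5155 / 12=429.58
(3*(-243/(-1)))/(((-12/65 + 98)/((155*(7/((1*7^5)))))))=7344675/15265558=0.48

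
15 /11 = 1.36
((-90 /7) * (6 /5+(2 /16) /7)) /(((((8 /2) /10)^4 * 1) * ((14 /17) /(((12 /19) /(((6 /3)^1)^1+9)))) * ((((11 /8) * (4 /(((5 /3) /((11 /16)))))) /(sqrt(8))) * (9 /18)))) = -59287500 * sqrt(2) /788557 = -106.33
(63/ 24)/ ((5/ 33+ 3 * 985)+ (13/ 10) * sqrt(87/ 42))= 11826738000/ 13314205222811- 1486485 * sqrt(406)/ 53256820891244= 0.00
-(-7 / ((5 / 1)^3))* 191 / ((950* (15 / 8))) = 5348 / 890625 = 0.01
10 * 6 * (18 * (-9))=-9720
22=22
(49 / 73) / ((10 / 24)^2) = 7056 / 1825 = 3.87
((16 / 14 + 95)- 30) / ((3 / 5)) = 110.24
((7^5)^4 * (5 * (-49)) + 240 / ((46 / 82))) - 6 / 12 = -899258841174087231613 / 46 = -19549105242914939817.67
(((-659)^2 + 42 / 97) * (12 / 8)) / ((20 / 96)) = 1516510764 / 485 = 3126826.32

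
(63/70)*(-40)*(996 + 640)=-58896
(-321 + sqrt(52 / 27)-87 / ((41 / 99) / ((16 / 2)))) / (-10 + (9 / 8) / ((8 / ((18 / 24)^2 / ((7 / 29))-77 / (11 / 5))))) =588241920 / 4289051-14336 * sqrt(39) / 941499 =137.05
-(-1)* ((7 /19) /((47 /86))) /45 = 602 /40185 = 0.01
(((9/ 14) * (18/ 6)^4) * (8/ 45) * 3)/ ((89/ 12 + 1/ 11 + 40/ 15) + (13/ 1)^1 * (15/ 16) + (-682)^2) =513216/ 8595904765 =0.00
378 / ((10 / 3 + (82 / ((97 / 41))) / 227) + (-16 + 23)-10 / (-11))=274665006 / 8279995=33.17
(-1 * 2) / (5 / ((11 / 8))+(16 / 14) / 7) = -539 / 1024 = -0.53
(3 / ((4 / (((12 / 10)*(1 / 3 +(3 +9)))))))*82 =4551 / 5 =910.20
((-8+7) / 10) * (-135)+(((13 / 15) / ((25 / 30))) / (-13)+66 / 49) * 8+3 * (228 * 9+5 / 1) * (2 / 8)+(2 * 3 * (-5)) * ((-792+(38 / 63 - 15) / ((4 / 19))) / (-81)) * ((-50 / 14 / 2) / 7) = 6866609857 / 4167450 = 1647.68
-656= -656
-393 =-393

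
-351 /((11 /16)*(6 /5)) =-4680 /11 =-425.45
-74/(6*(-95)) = 37/285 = 0.13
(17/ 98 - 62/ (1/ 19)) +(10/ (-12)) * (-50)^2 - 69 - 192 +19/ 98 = -517729/ 147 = -3521.97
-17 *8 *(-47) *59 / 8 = 47141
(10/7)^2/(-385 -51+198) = -50/5831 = -0.01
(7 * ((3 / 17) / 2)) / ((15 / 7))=49 / 170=0.29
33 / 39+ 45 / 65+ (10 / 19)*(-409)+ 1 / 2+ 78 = -66801 / 494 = -135.22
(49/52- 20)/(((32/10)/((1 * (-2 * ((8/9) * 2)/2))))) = 4955/468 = 10.59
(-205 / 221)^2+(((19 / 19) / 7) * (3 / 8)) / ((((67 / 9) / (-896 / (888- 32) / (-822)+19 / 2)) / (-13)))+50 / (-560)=-632274319305 / 5372565483376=-0.12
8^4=4096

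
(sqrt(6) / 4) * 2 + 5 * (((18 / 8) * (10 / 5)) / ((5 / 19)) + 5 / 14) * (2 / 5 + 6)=sqrt(6) / 2 + 19552 / 35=559.85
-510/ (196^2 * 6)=-85/ 38416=-0.00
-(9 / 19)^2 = -81 / 361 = -0.22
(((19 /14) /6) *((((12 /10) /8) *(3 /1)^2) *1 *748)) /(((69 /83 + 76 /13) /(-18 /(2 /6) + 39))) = -9409959 /18340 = -513.08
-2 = -2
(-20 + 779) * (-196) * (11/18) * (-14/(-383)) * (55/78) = -105002590/44811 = -2343.23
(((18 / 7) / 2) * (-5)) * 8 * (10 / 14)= -1800 / 49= -36.73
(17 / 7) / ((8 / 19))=323 / 56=5.77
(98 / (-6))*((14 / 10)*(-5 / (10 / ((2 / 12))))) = 343 / 180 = 1.91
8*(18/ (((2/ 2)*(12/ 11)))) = 132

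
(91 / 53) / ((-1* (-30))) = 91 / 1590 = 0.06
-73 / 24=-3.04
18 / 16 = 9 / 8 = 1.12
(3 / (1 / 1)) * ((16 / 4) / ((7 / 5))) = 8.57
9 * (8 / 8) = 9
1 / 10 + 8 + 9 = 171 / 10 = 17.10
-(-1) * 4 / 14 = 2 / 7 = 0.29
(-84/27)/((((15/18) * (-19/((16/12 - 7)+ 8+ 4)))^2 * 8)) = -14/225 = -0.06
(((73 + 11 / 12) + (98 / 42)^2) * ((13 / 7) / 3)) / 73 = 37141 / 55188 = 0.67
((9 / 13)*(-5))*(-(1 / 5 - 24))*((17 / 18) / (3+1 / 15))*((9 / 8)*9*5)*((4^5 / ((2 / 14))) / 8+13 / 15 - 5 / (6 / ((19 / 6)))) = -43959253905 / 38272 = -1148600.91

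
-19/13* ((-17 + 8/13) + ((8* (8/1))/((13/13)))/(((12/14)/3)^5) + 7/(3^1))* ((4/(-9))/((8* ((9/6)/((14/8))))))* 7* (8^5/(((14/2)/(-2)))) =-2855451590656/13689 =-208594608.13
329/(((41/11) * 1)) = 3619/41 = 88.27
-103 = -103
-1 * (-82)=82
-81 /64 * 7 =-567 /64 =-8.86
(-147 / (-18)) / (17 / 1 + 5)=49 / 132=0.37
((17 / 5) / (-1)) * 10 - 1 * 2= -36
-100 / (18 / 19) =-950 / 9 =-105.56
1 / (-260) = -0.00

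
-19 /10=-1.90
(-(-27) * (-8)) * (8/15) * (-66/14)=19008/35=543.09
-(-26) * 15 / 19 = 390 / 19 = 20.53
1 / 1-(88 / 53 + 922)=-48901 / 53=-922.66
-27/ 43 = -0.63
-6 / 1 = -6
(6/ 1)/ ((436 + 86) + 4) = 3/ 263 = 0.01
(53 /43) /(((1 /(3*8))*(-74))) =-0.40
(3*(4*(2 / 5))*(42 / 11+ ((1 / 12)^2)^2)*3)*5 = 870923 / 3168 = 274.91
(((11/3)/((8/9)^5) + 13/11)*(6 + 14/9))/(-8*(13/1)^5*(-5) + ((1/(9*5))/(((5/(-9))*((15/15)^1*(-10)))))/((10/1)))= 29831036875/7528039833802752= 0.00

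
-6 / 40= -3 / 20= -0.15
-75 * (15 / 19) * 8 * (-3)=27000 / 19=1421.05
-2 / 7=-0.29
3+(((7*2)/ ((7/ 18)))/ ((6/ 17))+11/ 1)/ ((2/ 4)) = 229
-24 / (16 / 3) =-9 / 2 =-4.50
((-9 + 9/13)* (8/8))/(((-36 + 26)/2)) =108/65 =1.66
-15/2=-7.50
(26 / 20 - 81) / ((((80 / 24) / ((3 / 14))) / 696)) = -624051 / 175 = -3566.01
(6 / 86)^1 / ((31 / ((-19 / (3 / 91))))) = -1729 / 1333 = -1.30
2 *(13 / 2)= 13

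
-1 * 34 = -34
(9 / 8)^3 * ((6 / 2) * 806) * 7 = 6169527 / 256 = 24099.71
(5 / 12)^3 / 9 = 125 / 15552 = 0.01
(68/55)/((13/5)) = 68/143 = 0.48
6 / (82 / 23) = 69 / 41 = 1.68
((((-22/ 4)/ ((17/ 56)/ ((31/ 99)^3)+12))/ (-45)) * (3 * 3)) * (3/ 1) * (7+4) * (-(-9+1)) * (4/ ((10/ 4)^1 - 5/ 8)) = 28.30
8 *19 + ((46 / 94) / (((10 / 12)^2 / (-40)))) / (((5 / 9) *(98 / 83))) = 6277336 / 57575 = 109.03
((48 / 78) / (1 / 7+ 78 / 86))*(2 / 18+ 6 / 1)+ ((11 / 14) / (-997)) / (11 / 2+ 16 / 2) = 693212773 / 193520691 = 3.58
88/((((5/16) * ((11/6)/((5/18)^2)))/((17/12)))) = 16.79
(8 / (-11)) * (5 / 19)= -40 / 209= -0.19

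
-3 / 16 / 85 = -3 / 1360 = -0.00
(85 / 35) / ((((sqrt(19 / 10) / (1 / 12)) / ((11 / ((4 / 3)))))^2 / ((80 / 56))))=51425 / 59584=0.86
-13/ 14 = -0.93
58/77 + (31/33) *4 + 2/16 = 4.64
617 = 617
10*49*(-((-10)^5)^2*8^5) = -160563200000000000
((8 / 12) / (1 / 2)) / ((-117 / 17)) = -68 / 351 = -0.19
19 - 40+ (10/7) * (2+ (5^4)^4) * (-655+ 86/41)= -40846252441947657/287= -142321437079956.99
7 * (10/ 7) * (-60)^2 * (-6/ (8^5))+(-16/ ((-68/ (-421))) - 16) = -121.65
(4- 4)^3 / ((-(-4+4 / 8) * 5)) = 0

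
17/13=1.31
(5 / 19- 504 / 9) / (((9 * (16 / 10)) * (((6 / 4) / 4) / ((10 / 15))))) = -3530 / 513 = -6.88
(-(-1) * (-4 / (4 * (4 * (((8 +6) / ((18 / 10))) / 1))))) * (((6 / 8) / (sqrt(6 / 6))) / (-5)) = 27 / 5600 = 0.00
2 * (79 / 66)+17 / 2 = 719 / 66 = 10.89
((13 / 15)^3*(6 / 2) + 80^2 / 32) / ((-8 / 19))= -4316743 / 9000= -479.64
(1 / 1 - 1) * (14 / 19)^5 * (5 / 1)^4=0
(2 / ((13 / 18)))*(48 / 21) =576 / 91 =6.33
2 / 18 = 1 / 9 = 0.11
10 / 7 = 1.43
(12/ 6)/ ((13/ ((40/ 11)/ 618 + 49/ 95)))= 336902/ 4197765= 0.08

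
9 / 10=0.90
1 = 1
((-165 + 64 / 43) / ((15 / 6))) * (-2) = 28124 / 215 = 130.81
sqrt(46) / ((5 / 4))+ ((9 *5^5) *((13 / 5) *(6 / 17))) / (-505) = -87750 / 1717+ 4 *sqrt(46) / 5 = -45.68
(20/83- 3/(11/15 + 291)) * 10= 418925/181604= 2.31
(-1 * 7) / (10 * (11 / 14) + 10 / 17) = -833 / 1005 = -0.83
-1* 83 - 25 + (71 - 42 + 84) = 5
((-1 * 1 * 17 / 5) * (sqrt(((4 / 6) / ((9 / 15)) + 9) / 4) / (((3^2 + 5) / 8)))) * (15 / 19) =-2.44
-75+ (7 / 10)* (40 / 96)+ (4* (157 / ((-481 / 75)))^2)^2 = 5746159.73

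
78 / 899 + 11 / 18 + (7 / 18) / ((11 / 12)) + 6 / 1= 1267751 / 178002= 7.12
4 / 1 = 4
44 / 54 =22 / 27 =0.81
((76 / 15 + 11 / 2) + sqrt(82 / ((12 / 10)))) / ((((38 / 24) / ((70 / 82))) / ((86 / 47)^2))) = 1035440* sqrt(615) / 1720811 + 32823448 / 1720811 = 34.00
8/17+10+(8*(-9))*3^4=-98966/17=-5821.53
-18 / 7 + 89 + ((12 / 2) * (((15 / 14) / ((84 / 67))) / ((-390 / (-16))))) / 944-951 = -259945437 / 300664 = -864.57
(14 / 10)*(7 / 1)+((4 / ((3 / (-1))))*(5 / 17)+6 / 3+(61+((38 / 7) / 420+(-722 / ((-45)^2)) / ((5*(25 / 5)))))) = 72.41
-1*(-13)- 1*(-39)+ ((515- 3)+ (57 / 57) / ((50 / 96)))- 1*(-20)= 14648 / 25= 585.92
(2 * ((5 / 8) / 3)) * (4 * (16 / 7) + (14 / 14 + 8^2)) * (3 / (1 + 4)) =519 / 28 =18.54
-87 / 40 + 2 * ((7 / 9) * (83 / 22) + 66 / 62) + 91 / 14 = 1512737 / 122760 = 12.32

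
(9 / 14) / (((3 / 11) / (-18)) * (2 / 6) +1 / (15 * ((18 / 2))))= 13365 / 49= 272.76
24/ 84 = 2/ 7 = 0.29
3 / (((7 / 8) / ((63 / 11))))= 216 / 11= 19.64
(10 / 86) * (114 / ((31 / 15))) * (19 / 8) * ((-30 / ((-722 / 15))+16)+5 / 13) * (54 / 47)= 242447175 / 814463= 297.68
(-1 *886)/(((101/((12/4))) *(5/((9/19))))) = -23922/9595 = -2.49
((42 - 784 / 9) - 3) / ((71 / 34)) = -14722 / 639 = -23.04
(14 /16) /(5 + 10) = 7 /120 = 0.06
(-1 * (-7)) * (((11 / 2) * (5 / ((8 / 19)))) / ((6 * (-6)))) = -7315 / 576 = -12.70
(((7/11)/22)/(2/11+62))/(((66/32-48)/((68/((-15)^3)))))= 136/666579375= 0.00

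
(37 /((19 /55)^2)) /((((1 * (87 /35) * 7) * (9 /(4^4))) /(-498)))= -23781824000 /94221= -252404.71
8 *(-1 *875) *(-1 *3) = 21000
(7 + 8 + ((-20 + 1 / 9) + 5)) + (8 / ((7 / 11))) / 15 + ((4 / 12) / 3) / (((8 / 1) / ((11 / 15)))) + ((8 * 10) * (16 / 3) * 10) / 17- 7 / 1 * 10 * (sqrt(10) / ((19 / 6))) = 32379301 / 128520- 420 * sqrt(10) / 19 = 182.04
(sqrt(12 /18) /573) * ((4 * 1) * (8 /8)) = 4 * sqrt(6) /1719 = 0.01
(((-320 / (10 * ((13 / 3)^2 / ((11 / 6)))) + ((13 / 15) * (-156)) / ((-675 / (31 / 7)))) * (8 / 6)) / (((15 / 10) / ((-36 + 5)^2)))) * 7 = -68672567968 / 5133375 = -13377.66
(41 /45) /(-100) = -41 /4500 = -0.01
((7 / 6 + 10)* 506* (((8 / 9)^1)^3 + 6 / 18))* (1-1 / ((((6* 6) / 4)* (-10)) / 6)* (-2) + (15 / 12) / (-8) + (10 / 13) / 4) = 5282.61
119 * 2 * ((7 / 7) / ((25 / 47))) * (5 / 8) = 5593 / 20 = 279.65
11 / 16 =0.69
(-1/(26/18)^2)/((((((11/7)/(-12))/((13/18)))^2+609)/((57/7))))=-43092/6724535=-0.01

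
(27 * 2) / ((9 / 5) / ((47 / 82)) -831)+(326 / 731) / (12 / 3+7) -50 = -26085413106 / 521450809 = -50.02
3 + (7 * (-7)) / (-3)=19.33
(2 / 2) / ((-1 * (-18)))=1 / 18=0.06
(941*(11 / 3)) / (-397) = -10351 / 1191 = -8.69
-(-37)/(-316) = -37/316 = -0.12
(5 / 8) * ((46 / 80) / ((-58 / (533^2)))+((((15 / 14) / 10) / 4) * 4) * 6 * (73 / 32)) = -182858051 / 103936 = -1759.33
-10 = -10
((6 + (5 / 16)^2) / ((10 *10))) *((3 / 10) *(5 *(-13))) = -60879 / 51200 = -1.19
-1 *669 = -669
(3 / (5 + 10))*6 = 6 / 5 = 1.20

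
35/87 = 0.40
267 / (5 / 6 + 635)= 1602 / 3815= 0.42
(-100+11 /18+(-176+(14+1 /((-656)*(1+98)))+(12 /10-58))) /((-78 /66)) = 34440767 /127920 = 269.24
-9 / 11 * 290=-2610 / 11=-237.27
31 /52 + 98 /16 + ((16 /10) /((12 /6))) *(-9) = -249 /520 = -0.48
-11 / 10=-1.10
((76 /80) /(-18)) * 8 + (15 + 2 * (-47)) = -3574 /45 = -79.42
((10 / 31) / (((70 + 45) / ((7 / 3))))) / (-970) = -7 / 1037415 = -0.00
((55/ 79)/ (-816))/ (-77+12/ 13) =715/ 63754896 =0.00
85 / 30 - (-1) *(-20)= -17.17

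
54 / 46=27 / 23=1.17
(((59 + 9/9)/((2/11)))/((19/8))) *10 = 26400/19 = 1389.47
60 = 60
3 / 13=0.23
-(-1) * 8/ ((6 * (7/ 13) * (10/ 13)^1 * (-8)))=-169/ 420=-0.40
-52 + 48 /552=-1194 /23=-51.91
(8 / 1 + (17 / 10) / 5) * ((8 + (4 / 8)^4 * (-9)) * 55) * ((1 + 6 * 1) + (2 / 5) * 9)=28930209 / 800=36162.76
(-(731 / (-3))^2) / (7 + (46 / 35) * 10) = -3740527 / 1269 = -2947.62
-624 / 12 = -52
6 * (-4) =-24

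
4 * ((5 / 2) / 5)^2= 1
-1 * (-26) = 26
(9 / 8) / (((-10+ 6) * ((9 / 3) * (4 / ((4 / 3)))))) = -1 / 32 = -0.03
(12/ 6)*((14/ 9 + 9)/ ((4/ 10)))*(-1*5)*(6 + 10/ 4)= -40375/ 18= -2243.06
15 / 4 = 3.75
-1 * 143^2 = -20449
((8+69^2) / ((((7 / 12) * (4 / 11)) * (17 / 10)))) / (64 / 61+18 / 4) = 2383.23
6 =6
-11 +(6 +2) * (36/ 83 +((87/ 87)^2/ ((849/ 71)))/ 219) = -7.53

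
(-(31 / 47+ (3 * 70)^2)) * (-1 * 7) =14509117 / 47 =308704.62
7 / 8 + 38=311 / 8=38.88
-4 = -4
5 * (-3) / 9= -5 / 3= -1.67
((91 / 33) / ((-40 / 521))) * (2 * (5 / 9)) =-47411 / 1188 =-39.91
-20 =-20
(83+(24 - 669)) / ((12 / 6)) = -281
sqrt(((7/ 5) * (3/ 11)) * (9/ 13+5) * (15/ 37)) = 3 * sqrt(2002)/ 143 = 0.94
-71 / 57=-1.25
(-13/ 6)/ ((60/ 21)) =-91/ 120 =-0.76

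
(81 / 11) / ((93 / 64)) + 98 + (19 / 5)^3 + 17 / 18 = 121903667 / 767250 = 158.88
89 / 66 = 1.35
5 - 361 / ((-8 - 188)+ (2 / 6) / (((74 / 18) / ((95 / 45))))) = 148756 / 21737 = 6.84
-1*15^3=-3375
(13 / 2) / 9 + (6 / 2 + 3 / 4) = 161 / 36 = 4.47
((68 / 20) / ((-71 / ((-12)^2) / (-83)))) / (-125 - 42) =-203184 / 59285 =-3.43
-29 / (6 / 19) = -551 / 6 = -91.83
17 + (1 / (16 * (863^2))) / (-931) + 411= 4748265822271 / 11094079024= 428.00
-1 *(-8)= 8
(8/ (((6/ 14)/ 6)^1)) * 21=2352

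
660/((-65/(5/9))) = -220/39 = -5.64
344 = 344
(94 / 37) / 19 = 94 / 703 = 0.13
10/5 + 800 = 802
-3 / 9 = -0.33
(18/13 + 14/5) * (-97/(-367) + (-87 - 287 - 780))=-115170512/23855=-4827.94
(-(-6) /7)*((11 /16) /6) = 11 /112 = 0.10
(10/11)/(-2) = -5/11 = -0.45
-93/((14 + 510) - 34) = -93/490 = -0.19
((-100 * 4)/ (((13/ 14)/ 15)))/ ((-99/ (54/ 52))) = 126000/ 1859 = 67.78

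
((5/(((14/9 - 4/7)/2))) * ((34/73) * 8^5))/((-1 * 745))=-70189056/337187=-208.16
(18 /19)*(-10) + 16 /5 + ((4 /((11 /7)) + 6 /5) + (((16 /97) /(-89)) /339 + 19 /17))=-73337627873 /51990818055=-1.41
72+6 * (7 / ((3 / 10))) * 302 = 42352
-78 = -78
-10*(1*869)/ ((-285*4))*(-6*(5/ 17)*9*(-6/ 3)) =78210/ 323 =242.14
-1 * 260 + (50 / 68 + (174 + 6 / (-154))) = -223325 / 2618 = -85.30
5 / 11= 0.45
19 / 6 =3.17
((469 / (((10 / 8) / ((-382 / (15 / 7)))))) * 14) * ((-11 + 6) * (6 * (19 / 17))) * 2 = 5337475136 / 85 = 62793825.13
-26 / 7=-3.71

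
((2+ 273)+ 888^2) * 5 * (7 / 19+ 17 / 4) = 1384377345 / 76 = 18215491.38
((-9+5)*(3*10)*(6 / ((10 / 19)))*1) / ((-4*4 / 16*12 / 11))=1254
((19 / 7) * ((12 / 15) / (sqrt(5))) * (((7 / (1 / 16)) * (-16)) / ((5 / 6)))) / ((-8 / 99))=1444608 * sqrt(5) / 125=25841.93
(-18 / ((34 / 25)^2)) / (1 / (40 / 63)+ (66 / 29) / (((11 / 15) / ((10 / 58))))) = -10512500 / 2279343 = -4.61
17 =17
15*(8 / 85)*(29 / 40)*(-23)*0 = 0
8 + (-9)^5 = -59041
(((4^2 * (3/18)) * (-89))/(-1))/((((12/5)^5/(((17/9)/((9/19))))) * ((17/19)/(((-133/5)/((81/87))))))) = -77450970625/204073344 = -379.53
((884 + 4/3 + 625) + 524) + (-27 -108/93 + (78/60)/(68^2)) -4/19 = 163899275131/81706080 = 2005.96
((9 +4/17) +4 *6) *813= 459345/17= 27020.29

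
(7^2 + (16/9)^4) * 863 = 334002575/6561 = 50907.27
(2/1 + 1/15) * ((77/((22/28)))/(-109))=-3038/1635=-1.86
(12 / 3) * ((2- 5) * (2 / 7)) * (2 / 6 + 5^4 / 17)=-15136 / 119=-127.19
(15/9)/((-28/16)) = -20/21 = -0.95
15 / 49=0.31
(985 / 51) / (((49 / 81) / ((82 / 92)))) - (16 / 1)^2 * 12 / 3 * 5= -195097765 / 38318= -5091.54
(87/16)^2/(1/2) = 7569/128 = 59.13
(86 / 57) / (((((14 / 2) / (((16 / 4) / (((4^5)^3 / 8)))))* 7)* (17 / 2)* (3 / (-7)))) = -43 / 170699784192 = -0.00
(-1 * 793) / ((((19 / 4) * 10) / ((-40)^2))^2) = -324812800 / 361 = -899758.45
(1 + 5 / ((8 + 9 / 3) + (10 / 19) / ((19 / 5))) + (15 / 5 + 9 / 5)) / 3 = 41878 / 20105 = 2.08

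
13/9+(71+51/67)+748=495187/603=821.21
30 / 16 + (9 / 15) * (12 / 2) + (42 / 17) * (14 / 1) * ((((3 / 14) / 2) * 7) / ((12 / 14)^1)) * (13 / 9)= 100349 / 2040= 49.19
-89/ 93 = -0.96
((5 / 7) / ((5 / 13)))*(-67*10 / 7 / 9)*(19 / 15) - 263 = -381047 / 1323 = -288.02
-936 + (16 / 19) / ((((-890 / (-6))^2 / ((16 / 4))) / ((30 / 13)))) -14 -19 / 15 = -5583420527 / 5869461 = -951.27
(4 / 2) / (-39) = -2 / 39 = -0.05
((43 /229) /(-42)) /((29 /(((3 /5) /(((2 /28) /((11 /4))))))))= -473 /132820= -0.00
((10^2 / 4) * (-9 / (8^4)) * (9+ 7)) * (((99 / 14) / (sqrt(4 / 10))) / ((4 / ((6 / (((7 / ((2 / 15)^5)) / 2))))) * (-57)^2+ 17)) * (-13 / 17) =289575 * sqrt(10) / 21921979771552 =0.00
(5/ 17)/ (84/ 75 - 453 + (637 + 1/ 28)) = 3500/ 2203353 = 0.00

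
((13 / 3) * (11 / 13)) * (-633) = -2321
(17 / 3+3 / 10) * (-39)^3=-3539367 / 10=-353936.70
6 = 6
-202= -202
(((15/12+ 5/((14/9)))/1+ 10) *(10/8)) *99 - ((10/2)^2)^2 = 130475/112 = 1164.96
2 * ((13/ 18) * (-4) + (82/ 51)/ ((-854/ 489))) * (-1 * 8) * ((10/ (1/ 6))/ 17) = 79641920/ 370209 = 215.13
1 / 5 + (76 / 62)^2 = 8181 / 4805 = 1.70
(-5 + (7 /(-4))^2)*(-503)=15593 /16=974.56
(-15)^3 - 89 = -3464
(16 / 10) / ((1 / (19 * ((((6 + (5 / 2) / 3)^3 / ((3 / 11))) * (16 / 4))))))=57617956 / 405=142266.56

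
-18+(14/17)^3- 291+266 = -208515/4913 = -42.44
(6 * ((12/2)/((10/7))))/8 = 63/20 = 3.15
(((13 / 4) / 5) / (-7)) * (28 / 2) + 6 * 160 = 9587 / 10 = 958.70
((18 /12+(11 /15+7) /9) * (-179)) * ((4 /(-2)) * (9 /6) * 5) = 114023 /18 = 6334.61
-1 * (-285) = 285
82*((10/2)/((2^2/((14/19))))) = 1435/19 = 75.53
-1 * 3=-3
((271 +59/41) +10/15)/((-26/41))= -1292/3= -430.67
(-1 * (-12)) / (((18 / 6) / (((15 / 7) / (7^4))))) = 60 / 16807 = 0.00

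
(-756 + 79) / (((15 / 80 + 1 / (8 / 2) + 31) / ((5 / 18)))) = -27080 / 4527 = -5.98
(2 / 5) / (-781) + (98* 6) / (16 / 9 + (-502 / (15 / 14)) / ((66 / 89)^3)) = -2477964923186 / 4829367752165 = -0.51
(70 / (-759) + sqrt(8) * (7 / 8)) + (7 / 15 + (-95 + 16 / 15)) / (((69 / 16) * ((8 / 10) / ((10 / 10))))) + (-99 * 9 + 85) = -1897160 / 2277 + 7 * sqrt(2) / 4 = -830.71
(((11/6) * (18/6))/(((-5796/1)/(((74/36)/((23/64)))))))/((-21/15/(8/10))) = 6512/2099601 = 0.00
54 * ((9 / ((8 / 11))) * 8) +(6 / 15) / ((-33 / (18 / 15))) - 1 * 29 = 1462171 / 275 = 5316.99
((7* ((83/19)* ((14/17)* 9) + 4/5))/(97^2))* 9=3375666/15195535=0.22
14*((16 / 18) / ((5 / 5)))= 112 / 9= 12.44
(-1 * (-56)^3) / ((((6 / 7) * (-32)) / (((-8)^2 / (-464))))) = 76832 / 87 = 883.13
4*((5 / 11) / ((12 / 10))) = 50 / 33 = 1.52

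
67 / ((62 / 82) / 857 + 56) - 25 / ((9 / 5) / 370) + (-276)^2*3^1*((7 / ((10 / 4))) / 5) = 18128150741903 / 147577725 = 122837.99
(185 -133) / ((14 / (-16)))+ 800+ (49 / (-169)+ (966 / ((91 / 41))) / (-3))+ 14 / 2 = 712408 / 1183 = 602.20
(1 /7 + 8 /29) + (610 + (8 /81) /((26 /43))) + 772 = 295539359 /213759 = 1382.58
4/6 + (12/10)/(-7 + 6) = -8/15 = -0.53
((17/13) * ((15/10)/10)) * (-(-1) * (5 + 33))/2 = 969/260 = 3.73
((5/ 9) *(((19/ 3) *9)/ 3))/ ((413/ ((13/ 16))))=1235/ 59472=0.02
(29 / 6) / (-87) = -1 / 18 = -0.06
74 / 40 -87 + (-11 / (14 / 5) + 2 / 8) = -88.83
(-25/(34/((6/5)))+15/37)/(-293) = 300/184297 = 0.00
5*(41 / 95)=2.16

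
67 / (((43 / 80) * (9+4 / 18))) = 48240 / 3569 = 13.52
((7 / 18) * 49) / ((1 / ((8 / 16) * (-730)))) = -125195 / 18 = -6955.28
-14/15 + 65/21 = 227/105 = 2.16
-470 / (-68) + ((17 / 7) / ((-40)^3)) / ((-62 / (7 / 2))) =932480289 / 134912000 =6.91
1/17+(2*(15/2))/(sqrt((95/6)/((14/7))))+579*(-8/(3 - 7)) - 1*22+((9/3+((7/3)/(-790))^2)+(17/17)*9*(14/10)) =6*sqrt(285)/19+109968792413/95487300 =1156.99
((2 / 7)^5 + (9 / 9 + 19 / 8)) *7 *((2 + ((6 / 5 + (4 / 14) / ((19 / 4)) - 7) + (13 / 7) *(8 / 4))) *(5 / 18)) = -7718765 / 45983952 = -0.17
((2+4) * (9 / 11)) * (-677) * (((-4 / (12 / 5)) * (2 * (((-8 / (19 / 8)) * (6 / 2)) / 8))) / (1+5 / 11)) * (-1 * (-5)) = -913950 / 19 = -48102.63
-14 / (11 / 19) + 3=-233 / 11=-21.18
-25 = -25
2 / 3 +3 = 11 / 3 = 3.67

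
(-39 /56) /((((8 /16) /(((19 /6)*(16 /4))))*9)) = -247 /126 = -1.96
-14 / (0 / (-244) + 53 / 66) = -924 / 53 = -17.43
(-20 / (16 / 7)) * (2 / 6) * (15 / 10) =-35 / 8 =-4.38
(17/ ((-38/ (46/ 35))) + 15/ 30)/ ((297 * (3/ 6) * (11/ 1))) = -0.00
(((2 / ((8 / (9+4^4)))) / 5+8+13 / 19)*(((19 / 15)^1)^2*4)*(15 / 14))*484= 7664866 / 105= 72998.72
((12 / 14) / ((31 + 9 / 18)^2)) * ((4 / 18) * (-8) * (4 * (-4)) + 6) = 2480 / 83349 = 0.03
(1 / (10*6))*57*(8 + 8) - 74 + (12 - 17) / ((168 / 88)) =-6449 / 105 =-61.42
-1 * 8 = -8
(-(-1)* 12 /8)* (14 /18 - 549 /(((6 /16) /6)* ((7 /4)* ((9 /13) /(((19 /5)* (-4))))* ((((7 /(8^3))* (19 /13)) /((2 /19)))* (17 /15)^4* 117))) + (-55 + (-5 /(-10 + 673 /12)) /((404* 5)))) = 16491324159654737 /3722588933574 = 4430.07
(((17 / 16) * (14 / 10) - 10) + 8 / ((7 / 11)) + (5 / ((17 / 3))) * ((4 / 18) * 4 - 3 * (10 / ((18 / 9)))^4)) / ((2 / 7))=-47111677 / 8160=-5773.49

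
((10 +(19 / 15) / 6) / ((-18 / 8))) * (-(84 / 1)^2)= 1440992 / 45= 32022.04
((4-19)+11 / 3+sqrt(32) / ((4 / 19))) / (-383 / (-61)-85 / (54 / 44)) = 18666 / 103729-31293 * sqrt(2) / 103729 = -0.25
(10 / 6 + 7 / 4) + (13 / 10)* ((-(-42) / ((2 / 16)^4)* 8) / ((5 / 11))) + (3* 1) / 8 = 2361657571 / 600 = 3936095.95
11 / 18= 0.61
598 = 598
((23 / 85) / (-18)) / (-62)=23 / 94860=0.00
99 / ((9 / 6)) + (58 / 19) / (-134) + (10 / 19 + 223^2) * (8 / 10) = 39849.60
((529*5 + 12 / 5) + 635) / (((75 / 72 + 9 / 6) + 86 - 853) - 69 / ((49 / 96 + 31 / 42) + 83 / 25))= -1314404256 / 312167695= -4.21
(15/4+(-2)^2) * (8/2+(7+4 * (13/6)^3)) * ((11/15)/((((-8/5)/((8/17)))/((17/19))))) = -951731/12312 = -77.30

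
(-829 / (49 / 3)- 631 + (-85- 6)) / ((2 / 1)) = -386.38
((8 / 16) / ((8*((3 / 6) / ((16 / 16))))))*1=1 / 8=0.12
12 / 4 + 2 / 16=3.12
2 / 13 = 0.15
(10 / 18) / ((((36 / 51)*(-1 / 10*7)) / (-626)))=133025 / 189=703.84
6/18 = 1/3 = 0.33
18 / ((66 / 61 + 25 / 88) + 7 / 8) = 16104 / 2005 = 8.03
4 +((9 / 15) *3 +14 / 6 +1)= 137 / 15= 9.13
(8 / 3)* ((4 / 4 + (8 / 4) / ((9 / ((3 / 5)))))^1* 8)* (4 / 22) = 2176 / 495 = 4.40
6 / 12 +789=789.50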